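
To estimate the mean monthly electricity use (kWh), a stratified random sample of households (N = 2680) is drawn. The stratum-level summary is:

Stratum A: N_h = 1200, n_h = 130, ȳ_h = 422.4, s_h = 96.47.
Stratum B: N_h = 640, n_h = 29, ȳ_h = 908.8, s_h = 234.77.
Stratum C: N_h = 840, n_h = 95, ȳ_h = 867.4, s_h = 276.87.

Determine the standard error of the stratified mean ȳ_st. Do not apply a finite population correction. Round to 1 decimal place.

SE(ȳ_st) ≈ 14.2

V̂(ȳ_st) = Σ W_h² s_h²/n_h, with W_h = N_h/N and N = 2680:
  stratum A: (1200/2680)²·96.47²/130 = 14.3527
  stratum B: (640/2680)²·234.77²/29 = 108.387
  stratum C: (840/2680)²·276.87²/95 = 79.2715
V̂(ȳ_st) = 202.011
SE(ȳ_st) = √202.011 = 14.2131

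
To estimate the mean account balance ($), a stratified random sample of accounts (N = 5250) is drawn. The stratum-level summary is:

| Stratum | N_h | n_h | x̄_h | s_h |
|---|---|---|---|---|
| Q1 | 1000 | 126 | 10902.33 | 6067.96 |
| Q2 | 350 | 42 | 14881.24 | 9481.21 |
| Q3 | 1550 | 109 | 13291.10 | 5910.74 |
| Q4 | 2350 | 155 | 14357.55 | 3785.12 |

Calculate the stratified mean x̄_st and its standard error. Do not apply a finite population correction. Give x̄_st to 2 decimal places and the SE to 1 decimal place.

x̄_st ≈ 13419.47, SE ≈ 258.0

x̄_st = Σ W_h x̄_h = (1000·10902.33 + 350·14881.24 + 1550·13291.10 + 2350·14357.55)/5250 = 13419.46886
V̂(x̄_st) = Σ W_h² s_h²/n_h, with W_h = N_h/N and N = 5250:
  stratum Q1: (1000/5250)²·6067.96²/126 = 10602.2
  stratum Q2: (350/5250)²·9481.21²/42 = 9512.52
  stratum Q3: (1550/5250)²·5910.74²/109 = 27938.4
  stratum Q4: (2350/5250)²·3785.12²/155 = 18520.2
V̂(x̄_st) = 66573.3
SE(x̄_st) = √66573.3 = 258.018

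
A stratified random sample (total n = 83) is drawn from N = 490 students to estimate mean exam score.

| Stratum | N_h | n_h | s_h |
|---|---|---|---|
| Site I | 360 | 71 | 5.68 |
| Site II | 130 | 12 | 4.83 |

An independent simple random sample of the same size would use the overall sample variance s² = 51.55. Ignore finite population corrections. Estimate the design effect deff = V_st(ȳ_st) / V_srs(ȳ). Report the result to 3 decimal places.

deff ≈ 0.615

V̂(ȳ_st) = Σ W_h² s_h²/n_h, with W_h = N_h/N and N = 490:
  stratum Site I: (360/490)²·5.68²/71 = 0.245274
  stratum Site II: (130/490)²·4.83²/12 = 0.136838
V_st = 0.382112
V_srs = s²/n = 51.55/83 = 0.621084
deff = V_st / V_srs = 0.382112/0.621084 = 0.6152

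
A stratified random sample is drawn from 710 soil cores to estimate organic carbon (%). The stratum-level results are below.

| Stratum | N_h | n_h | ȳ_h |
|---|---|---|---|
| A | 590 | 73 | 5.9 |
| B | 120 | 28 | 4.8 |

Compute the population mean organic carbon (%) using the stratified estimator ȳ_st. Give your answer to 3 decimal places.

ȳ_st ≈ 5.714

N = Σ N_h = 710. Stratum weights W_h = N_h/N.
ȳ_st = (590·5.9 + 120·4.8) / 710 = 5.71408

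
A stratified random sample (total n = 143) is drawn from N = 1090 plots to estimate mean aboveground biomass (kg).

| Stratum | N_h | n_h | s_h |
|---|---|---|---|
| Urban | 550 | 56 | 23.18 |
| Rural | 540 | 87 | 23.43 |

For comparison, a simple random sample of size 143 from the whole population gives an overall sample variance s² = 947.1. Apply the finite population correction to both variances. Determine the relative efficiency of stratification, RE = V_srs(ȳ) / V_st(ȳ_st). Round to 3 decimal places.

RE ≈ 1.647

V̂(ȳ_st) = Σ W_h² (1 − n_h/N_h) s_h²/n_h, with W_h = N_h/N and N = 1090:
  stratum Urban: (550/1090)²·(1 − 56/550)·23.18²/56 = 2.1942
  stratum Rural: (540/1090)²·(1 − 87/540)·23.43²/87 = 1.29916
V_st = 3.49336
V_srs = (1 − 143/1090)·947.1/143 = 5.75418
Relative efficiency = V_srs / V_st = 5.75418/3.49336 = 1.6472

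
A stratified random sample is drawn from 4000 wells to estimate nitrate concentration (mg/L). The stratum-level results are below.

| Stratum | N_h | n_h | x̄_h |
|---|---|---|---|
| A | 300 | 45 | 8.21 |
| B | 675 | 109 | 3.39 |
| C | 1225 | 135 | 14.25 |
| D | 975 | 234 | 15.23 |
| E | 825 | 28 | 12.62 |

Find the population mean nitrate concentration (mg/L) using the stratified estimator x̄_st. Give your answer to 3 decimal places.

N = Σ N_h = 4000. Stratum weights W_h = N_h/N.
x̄_st = (300·8.21 + 675·3.39 + 1225·14.25 + 975·15.23 + 825·12.62) / 4000 = 11.86706

x̄_st ≈ 11.867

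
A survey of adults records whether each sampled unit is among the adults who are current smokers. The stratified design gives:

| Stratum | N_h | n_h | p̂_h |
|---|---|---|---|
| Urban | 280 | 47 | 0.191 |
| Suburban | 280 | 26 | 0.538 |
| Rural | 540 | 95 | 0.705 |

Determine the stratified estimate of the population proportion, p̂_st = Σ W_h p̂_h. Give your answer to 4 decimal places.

p̂_st ≈ 0.5317

N = 1100; stratum weights W_h = N_h/N.
p̂_st = Σ W_h p̂_h = (280·0.191 + 280·0.538 + 540·0.705)/1100 = 0.53165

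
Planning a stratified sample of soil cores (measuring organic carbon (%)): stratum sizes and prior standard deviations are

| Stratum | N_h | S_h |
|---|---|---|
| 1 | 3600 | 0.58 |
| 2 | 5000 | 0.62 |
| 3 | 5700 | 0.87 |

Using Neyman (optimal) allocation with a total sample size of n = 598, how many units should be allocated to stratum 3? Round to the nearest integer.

Neyman allocation: n_h = n · N_h S_h / Σ N_i S_i, with n = 598.
  stratum 1: N_h·S_h = 3600·0.58 = 2088.00
  stratum 2: N_h·S_h = 5000·0.62 = 3100.00
  stratum 3: N_h·S_h = 5700·0.87 = 4959.00
Σ N_h S_h = 10147.00
n for stratum 3 = 598·4959.00/10147.00 = 292.252 → 292

292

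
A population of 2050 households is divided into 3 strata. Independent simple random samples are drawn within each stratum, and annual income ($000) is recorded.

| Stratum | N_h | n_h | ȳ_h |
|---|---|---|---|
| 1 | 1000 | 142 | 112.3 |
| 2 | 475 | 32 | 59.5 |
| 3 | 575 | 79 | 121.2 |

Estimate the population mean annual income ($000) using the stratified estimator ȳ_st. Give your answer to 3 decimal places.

N = Σ N_h = 2050. Stratum weights W_h = N_h/N.
ȳ_st = (1000·112.3 + 475·59.5 + 575·121.2) / 2050 = 102.56220

ȳ_st ≈ 102.562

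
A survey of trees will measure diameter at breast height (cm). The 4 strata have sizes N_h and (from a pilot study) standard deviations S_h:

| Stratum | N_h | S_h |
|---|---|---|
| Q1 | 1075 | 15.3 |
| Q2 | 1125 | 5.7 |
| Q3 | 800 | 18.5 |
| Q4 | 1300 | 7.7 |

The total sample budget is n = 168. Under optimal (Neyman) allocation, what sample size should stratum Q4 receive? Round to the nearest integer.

35

Neyman allocation: n_h = n · N_h S_h / Σ N_i S_i, with n = 168.
  stratum Q1: N_h·S_h = 1075·15.3 = 16447.50
  stratum Q2: N_h·S_h = 1125·5.7 = 6412.50
  stratum Q3: N_h·S_h = 800·18.5 = 14800.00
  stratum Q4: N_h·S_h = 1300·7.7 = 10010.00
Σ N_h S_h = 47670.00
n for stratum Q4 = 168·10010.00/47670.00 = 35.278 → 35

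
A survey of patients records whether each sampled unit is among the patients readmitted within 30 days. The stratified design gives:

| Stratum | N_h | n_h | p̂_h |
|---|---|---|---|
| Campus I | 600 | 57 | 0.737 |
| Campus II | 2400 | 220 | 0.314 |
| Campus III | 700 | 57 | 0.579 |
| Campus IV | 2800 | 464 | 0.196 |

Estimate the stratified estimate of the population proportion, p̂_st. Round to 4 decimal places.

p̂_st ≈ 0.3308

N = 6500; stratum weights W_h = N_h/N.
p̂_st = Σ W_h p̂_h = (600·0.737 + 2400·0.314 + 700·0.579 + 2800·0.196)/6500 = 0.33075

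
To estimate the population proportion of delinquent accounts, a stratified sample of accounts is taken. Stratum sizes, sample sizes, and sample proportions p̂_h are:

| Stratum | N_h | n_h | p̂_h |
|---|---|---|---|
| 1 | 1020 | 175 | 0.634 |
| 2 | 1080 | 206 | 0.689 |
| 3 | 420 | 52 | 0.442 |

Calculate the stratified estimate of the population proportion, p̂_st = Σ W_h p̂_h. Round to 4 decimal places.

N = 2520; stratum weights W_h = N_h/N.
p̂_st = Σ W_h p̂_h = (1020·0.634 + 1080·0.689 + 420·0.442)/2520 = 0.62557

p̂_st ≈ 0.6256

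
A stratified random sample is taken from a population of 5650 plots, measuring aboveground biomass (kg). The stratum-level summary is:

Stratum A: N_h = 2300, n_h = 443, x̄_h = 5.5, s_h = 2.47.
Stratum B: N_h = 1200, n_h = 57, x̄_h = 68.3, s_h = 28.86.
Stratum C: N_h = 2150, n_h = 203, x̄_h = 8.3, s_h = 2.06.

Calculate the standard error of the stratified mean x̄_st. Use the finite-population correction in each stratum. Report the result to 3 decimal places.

V̂(x̄_st) = Σ W_h² (1 − n_h/N_h) s_h²/n_h, with W_h = N_h/N and N = 5650:
  stratum A: (2300/5650)²·(1 − 443/2300)·2.47²/443 = 0.00184261
  stratum B: (1200/5650)²·(1 − 57/1200)·28.86²/57 = 0.627839
  stratum C: (2150/5650)²·(1 − 203/2150)·2.06²/203 = 0.00274123
V̂(x̄_st) = 0.632423
SE(x̄_st) = √0.632423 = 0.79525

SE(x̄_st) ≈ 0.795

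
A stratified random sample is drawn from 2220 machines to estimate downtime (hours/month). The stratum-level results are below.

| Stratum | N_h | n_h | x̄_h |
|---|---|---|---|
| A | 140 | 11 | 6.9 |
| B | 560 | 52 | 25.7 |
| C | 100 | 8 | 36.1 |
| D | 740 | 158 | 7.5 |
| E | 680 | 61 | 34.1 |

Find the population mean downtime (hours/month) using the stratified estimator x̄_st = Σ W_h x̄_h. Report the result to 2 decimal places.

N = Σ N_h = 2220. Stratum weights W_h = N_h/N.
x̄_st = (140·6.9 + 560·25.7 + 100·36.1 + 740·7.5 + 680·34.1) / 2220 = 21.4892

x̄_st ≈ 21.49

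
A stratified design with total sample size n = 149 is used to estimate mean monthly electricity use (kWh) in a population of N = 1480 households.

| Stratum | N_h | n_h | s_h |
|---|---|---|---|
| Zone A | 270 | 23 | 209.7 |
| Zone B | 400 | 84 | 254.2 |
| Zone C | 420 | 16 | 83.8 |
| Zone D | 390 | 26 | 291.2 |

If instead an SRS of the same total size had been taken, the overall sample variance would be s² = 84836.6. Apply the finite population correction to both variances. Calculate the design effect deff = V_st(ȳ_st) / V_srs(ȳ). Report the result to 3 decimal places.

deff ≈ 0.680

V̂(ȳ_st) = Σ W_h² (1 − n_h/N_h) s_h²/n_h, with W_h = N_h/N and N = 1480:
  stratum Zone A: (270/1480)²·(1 − 23/270)·209.7²/23 = 58.2112
  stratum Zone B: (400/1480)²·(1 − 84/400)·254.2²/84 = 44.3911
  stratum Zone C: (420/1480)²·(1 − 16/420)·83.8²/16 = 33.9997
  stratum Zone D: (390/1480)²·(1 − 26/390)·291.2²/26 = 211.374
V_st = 347.976
V_srs = (1 − 149/1480)·84836.6/149 = 512.051
deff = V_st / V_srs = 347.976/512.051 = 0.6796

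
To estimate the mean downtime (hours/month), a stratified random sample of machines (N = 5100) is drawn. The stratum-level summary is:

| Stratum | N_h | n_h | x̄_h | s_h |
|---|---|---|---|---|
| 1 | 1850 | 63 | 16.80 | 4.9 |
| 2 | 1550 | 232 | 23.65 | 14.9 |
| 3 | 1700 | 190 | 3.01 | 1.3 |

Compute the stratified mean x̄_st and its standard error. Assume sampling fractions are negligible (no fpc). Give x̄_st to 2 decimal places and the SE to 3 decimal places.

x̄_st = Σ W_h x̄_h = (1850·16.80 + 1550·23.65 + 1700·3.01)/5100 = 14.28520
V̂(x̄_st) = Σ W_h² s_h²/n_h, with W_h = N_h/N and N = 5100:
  stratum 1: (1850/5100)²·4.9²/63 = 0.0501481
  stratum 2: (1550/5100)²·14.9²/232 = 0.0883909
  stratum 3: (1700/5100)²·1.3²/190 = 0.000988304
V̂(x̄_st) = 0.139527
SE(x̄_st) = √0.139527 = 0.373534

x̄_st ≈ 14.29, SE ≈ 0.374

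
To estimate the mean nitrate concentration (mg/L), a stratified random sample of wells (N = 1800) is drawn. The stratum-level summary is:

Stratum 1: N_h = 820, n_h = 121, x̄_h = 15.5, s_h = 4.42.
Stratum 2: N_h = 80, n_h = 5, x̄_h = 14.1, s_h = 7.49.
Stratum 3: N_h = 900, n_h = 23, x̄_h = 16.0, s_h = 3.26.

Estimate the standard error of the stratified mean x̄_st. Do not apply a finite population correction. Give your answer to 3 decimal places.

V̂(x̄_st) = Σ W_h² s_h²/n_h, with W_h = N_h/N and N = 1800:
  stratum 1: (820/1800)²·4.42²/121 = 0.0335075
  stratum 2: (80/1800)²·7.49²/5 = 0.022163
  stratum 3: (900/1800)²·3.26²/23 = 0.115517
V̂(x̄_st) = 0.171188
SE(x̄_st) = √0.171188 = 0.413749

SE(x̄_st) ≈ 0.414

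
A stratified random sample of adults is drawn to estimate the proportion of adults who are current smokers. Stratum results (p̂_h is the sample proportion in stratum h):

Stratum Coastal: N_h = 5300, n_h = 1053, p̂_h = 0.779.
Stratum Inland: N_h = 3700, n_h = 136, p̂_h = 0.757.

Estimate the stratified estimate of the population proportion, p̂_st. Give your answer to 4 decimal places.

N = 9000; stratum weights W_h = N_h/N.
p̂_st = Σ W_h p̂_h = (5300·0.779 + 3700·0.757)/9000 = 0.76996

p̂_st ≈ 0.7700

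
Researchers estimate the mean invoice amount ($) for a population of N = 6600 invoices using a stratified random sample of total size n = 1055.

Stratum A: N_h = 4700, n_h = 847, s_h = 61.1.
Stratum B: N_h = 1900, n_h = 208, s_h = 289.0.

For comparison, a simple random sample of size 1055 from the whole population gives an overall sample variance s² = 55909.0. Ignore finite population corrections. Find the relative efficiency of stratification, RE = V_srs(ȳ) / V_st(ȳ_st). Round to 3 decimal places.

V̂(ȳ_st) = Σ W_h² s_h²/n_h, with W_h = N_h/N and N = 6600:
  stratum A: (4700/6600)²·61.1²/847 = 2.23515
  stratum B: (1900/6600)²·289.0²/208 = 33.2776
V_st = 35.5127
V_srs = s²/n = 55909.0/1055 = 52.9943
Relative efficiency = V_srs / V_st = 52.9943/35.5127 = 1.4923

RE ≈ 1.492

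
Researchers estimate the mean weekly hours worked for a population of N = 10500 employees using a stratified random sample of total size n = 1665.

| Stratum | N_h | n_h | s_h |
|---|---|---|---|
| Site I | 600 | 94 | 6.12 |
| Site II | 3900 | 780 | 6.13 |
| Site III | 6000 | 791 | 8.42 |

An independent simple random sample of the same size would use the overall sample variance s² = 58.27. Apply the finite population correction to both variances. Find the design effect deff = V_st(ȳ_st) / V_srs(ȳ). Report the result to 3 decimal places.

deff ≈ 1.081

V̂(ȳ_st) = Σ W_h² (1 − n_h/N_h) s_h²/n_h, with W_h = N_h/N and N = 10500:
  stratum Site I: (600/10500)²·(1 − 94/600)·6.12²/94 = 0.00109723
  stratum Site II: (3900/10500)²·(1 − 780/3900)·6.13²/780 = 0.005317
  stratum Site III: (6000/10500)²·(1 − 791/6000)·8.42²/791 = 0.0254082
V_st = 0.0318225
V_srs = (1 − 1665/10500)·58.27/1665 = 0.0294475
deff = V_st / V_srs = 0.0318225/0.0294475 = 1.0807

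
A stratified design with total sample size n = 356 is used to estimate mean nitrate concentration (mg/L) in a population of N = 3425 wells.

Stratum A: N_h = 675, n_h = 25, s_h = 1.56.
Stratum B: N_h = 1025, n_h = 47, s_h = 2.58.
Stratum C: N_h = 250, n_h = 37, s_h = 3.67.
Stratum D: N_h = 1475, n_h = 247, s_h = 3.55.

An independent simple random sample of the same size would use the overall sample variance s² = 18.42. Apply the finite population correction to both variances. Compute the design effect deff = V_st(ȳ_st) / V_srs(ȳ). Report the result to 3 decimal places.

deff ≈ 0.545

V̂(ȳ_st) = Σ W_h² (1 − n_h/N_h) s_h²/n_h, with W_h = N_h/N and N = 3425:
  stratum A: (675/3425)²·(1 − 25/675)·1.56²/25 = 0.00364087
  stratum B: (1025/3425)²·(1 − 47/1025)·2.58²/47 = 0.0121027
  stratum C: (250/3425)²·(1 − 37/250)·3.67²/37 = 0.00165245
  stratum D: (1475/3425)²·(1 − 247/1475)·3.55²/247 = 0.00787824
V_st = 0.0252743
V_srs = (1 − 356/3425)·18.42/356 = 0.0463635
deff = V_st / V_srs = 0.0252743/0.0463635 = 0.5451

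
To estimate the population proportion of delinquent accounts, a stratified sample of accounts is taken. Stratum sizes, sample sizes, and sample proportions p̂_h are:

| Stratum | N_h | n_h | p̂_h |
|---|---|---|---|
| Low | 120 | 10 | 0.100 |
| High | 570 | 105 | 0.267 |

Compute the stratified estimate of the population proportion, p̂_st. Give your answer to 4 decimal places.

N = 690; stratum weights W_h = N_h/N.
p̂_st = Σ W_h p̂_h = (120·0.100 + 570·0.267)/690 = 0.23796

p̂_st ≈ 0.2380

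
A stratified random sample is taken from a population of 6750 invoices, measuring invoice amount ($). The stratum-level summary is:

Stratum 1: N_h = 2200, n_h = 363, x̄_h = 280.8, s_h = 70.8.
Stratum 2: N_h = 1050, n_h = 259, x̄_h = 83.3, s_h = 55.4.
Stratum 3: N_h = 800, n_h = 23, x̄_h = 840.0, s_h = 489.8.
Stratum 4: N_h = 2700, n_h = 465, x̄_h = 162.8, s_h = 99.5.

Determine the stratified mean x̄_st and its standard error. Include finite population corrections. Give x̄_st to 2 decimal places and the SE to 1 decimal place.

x̄_st = Σ W_h x̄_h = (2200·280.8 + 1050·83.3 + 800·840.0 + 2700·162.8)/6750 = 269.15333
V̂(x̄_st) = Σ W_h² (1 − n_h/N_h) s_h²/n_h, with W_h = N_h/N and N = 6750:
  stratum 1: (2200/6750)²·(1 − 363/2200)·70.8²/363 = 1.22485
  stratum 2: (1050/6750)²·(1 − 259/1050)·55.4²/259 = 0.216012
  stratum 3: (800/6750)²·(1 − 23/800)·489.8²/23 = 142.303
  stratum 4: (2700/6750)²·(1 − 465/2700)·99.5²/465 = 2.81986
V̂(x̄_st) = 146.563
SE(x̄_st) = √146.563 = 12.1063

x̄_st ≈ 269.15, SE ≈ 12.1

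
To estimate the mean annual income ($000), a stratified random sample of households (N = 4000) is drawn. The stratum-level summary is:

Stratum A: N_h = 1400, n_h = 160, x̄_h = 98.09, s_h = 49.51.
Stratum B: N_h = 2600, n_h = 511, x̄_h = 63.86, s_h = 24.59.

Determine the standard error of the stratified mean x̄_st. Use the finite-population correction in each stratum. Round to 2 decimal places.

SE(x̄_st) ≈ 1.44

V̂(x̄_st) = Σ W_h² (1 − n_h/N_h) s_h²/n_h, with W_h = N_h/N and N = 4000:
  stratum A: (1400/4000)²·(1 − 160/1400)·49.51²/160 = 1.66225
  stratum B: (2600/4000)²·(1 − 511/2600)·24.59²/511 = 0.401687
V̂(x̄_st) = 2.06393
SE(x̄_st) = √2.06393 = 1.43664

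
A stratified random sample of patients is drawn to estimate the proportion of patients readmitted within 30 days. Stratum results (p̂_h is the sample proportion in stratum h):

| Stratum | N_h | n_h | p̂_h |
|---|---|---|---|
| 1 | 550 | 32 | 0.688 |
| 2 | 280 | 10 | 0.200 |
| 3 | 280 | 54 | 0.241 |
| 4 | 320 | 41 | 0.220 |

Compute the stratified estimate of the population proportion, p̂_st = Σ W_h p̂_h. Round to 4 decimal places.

p̂_st ≈ 0.4002

N = 1430; stratum weights W_h = N_h/N.
p̂_st = Σ W_h p̂_h = (550·0.688 + 280·0.200 + 280·0.241 + 320·0.220)/1430 = 0.40020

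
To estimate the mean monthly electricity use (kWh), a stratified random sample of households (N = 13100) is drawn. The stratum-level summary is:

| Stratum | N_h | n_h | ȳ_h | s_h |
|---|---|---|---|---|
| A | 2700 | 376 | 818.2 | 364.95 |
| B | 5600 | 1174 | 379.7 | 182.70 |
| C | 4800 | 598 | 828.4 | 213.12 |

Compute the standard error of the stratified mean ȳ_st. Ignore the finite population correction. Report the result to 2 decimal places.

V̂(ȳ_st) = Σ W_h² s_h²/n_h, with W_h = N_h/N and N = 13100:
  stratum A: (2700/13100)²·364.95²/376 = 15.0475
  stratum B: (5600/13100)²·182.70²/1174 = 5.19568
  stratum C: (4800/13100)²·213.12²/598 = 10.1973
V̂(ȳ_st) = 30.4405
SE(ȳ_st) = √30.4405 = 5.51729

SE(ȳ_st) ≈ 5.52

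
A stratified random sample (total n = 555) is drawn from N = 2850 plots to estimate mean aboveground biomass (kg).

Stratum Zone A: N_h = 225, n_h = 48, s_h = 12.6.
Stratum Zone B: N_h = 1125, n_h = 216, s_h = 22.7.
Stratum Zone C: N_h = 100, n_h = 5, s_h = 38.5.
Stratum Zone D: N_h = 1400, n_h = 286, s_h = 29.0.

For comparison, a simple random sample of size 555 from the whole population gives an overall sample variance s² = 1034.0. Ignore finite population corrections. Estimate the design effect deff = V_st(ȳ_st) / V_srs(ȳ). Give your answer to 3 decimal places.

V̂(ȳ_st) = Σ W_h² s_h²/n_h, with W_h = N_h/N and N = 2850:
  stratum Zone A: (225/2850)²·12.6²/48 = 0.0206146
  stratum Zone B: (1125/2850)²·22.7²/216 = 0.371718
  stratum Zone C: (100/2850)²·38.5²/5 = 0.364974
  stratum Zone D: (1400/2850)²·29.0²/286 = 0.709572
V_st = 1.46688
V_srs = s²/n = 1034.0/555 = 1.86306
deff = V_st / V_srs = 1.46688/1.86306 = 0.7873

deff ≈ 0.787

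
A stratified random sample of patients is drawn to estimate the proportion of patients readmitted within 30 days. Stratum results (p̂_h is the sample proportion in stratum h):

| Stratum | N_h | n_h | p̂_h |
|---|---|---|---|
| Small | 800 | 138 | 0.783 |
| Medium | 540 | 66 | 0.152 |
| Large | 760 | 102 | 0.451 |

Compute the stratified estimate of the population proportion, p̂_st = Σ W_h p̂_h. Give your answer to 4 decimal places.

N = 2100; stratum weights W_h = N_h/N.
p̂_st = Σ W_h p̂_h = (800·0.783 + 540·0.152 + 760·0.451)/2100 = 0.50059

p̂_st ≈ 0.5006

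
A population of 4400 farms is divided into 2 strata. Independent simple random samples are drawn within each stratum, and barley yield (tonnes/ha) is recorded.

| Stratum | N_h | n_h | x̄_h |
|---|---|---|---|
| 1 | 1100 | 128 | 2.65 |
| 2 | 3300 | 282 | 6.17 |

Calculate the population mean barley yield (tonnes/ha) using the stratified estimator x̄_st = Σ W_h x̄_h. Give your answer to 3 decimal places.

N = Σ N_h = 4400. Stratum weights W_h = N_h/N.
x̄_st = (1100·2.65 + 3300·6.17) / 4400 = 5.29000

x̄_st ≈ 5.290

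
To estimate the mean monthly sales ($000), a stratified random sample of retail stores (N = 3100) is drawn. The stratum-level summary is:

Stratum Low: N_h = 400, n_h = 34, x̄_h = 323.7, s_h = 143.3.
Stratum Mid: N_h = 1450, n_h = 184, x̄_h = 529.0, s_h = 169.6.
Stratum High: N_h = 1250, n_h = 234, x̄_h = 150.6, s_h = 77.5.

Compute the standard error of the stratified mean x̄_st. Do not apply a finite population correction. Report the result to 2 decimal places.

SE(x̄_st) ≈ 6.96

V̂(x̄_st) = Σ W_h² s_h²/n_h, with W_h = N_h/N and N = 3100:
  stratum Low: (400/3100)²·143.3²/34 = 10.0556
  stratum Mid: (1450/3100)²·169.6²/184 = 34.2016
  stratum High: (1250/3100)²·77.5²/234 = 4.17334
V̂(x̄_st) = 48.4306
SE(x̄_st) = √48.4306 = 6.95921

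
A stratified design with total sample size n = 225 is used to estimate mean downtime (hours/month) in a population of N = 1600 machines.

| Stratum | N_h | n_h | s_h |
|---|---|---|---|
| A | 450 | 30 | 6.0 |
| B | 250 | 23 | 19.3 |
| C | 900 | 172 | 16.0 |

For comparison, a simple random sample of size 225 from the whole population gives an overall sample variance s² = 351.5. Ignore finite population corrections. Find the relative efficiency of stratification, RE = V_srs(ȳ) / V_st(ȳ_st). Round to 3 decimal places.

V̂(ȳ_st) = Σ W_h² s_h²/n_h, with W_h = N_h/N and N = 1600:
  stratum A: (450/1600)²·6.0²/30 = 0.0949219
  stratum B: (250/1600)²·19.3²/23 = 0.395391
  stratum C: (900/1600)²·16.0²/172 = 0.47093
V_st = 0.961243
V_srs = s²/n = 351.5/225 = 1.56222
Relative efficiency = V_srs / V_st = 1.56222/0.961243 = 1.6252

RE ≈ 1.625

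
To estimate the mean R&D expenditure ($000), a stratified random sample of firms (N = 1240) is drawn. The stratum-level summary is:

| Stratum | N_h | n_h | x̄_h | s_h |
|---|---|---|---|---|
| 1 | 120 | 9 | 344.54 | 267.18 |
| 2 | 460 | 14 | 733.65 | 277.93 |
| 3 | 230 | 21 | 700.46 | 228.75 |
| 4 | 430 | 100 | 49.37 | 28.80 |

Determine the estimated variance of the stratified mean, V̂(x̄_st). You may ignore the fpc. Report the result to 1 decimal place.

V̂(x̄_st) ≈ 920.3

V̂(x̄_st) = Σ W_h² s_h²/n_h, with W_h = N_h/N and N = 1240:
  stratum 1: (120/1240)²·267.18²/9 = 74.2822
  stratum 2: (460/1240)²·277.93²/14 = 759.303
  stratum 3: (230/1240)²·228.75²/21 = 85.7265
  stratum 4: (430/1240)²·28.80²/100 = 0.997421
V̂(x̄_st) = 920.309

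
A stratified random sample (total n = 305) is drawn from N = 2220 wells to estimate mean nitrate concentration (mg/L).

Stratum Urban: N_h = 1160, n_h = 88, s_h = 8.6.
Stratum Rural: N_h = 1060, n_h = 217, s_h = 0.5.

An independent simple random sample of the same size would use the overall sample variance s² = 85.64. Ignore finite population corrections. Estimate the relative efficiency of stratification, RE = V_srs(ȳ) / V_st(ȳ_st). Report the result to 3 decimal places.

RE ≈ 1.222

V̂(ȳ_st) = Σ W_h² s_h²/n_h, with W_h = N_h/N and N = 2220:
  stratum Urban: (1160/2220)²·8.6²/88 = 0.229469
  stratum Rural: (1060/2220)²·0.5²/217 = 0.000262655
V_st = 0.229732
V_srs = s²/n = 85.64/305 = 0.280787
Relative efficiency = V_srs / V_st = 0.280787/0.229732 = 1.2222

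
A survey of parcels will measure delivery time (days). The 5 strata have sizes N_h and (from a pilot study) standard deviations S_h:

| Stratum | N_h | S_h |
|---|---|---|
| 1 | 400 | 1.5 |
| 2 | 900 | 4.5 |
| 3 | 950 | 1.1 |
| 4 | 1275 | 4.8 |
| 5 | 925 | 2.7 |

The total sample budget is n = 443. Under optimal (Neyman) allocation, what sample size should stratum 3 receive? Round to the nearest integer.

Neyman allocation: n_h = n · N_h S_h / Σ N_i S_i, with n = 443.
  stratum 1: N_h·S_h = 400·1.5 = 600.00
  stratum 2: N_h·S_h = 900·4.5 = 4050.00
  stratum 3: N_h·S_h = 950·1.1 = 1045.00
  stratum 4: N_h·S_h = 1275·4.8 = 6120.00
  stratum 5: N_h·S_h = 925·2.7 = 2497.50
Σ N_h S_h = 14312.50
n for stratum 3 = 443·1045.00/14312.50 = 32.345 → 32

32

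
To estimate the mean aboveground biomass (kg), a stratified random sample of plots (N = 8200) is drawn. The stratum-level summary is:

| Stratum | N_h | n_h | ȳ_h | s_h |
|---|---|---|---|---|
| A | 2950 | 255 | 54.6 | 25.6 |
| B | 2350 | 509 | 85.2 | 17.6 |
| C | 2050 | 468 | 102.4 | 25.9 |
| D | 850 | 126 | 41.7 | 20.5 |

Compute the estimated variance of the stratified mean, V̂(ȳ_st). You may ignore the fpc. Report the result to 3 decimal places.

V̂(ȳ_st) = Σ W_h² s_h²/n_h, with W_h = N_h/N and N = 8200:
  stratum A: (2950/8200)²·25.6²/255 = 0.332626
  stratum B: (2350/8200)²·17.6²/509 = 0.0499822
  stratum C: (2050/8200)²·25.9²/468 = 0.0895847
  stratum D: (850/8200)²·20.5²/126 = 0.0358383
V̂(ȳ_st) = 0.508031

V̂(ȳ_st) ≈ 0.508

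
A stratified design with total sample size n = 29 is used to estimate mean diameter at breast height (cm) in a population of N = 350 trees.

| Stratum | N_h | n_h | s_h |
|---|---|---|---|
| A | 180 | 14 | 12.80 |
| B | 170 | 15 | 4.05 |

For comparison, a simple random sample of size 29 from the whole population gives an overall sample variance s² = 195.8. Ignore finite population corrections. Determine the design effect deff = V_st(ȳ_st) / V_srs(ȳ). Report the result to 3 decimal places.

deff ≈ 0.497

V̂(ȳ_st) = Σ W_h² s_h²/n_h, with W_h = N_h/N and N = 350:
  stratum A: (180/350)²·12.80²/14 = 3.09529
  stratum B: (170/350)²·4.05²/15 = 0.257977
V_st = 3.35326
V_srs = s²/n = 195.8/29 = 6.75172
deff = V_st / V_srs = 3.35326/6.75172 = 0.4967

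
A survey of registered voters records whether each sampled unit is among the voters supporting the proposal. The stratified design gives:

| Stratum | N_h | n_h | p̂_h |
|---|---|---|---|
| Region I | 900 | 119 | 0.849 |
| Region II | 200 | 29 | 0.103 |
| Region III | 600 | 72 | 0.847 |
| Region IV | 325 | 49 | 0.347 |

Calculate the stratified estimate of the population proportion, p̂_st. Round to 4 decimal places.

N = 2025; stratum weights W_h = N_h/N.
p̂_st = Σ W_h p̂_h = (900·0.849 + 200·0.103 + 600·0.847 + 325·0.347)/2025 = 0.69416

p̂_st ≈ 0.6942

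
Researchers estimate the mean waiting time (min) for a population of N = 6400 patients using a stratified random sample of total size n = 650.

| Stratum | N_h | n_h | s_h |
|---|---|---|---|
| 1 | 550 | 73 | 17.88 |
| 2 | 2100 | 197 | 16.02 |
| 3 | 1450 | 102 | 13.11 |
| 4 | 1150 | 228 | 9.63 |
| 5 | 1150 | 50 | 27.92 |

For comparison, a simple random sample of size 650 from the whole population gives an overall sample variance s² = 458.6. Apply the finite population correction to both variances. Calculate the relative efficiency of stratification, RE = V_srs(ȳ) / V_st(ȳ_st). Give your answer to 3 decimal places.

V̂(ȳ_st) = Σ W_h² (1 − n_h/N_h) s_h²/n_h, with W_h = N_h/N and N = 6400:
  stratum 1: (550/6400)²·(1 − 73/550)·17.88²/73 = 0.02805
  stratum 2: (2100/6400)²·(1 − 197/2100)·16.02²/197 = 0.127103
  stratum 3: (1450/6400)²·(1 − 102/1450)·13.11²/102 = 0.0804087
  stratum 4: (1150/6400)²·(1 − 228/1150)·9.63²/228 = 0.010529
  stratum 5: (1150/6400)²·(1 − 50/1150)·27.92²/50 = 0.481495
V_st = 0.727586
V_srs = (1 − 650/6400)·458.6/650 = 0.633882
Relative efficiency = V_srs / V_st = 0.633882/0.727586 = 0.8712

RE ≈ 0.871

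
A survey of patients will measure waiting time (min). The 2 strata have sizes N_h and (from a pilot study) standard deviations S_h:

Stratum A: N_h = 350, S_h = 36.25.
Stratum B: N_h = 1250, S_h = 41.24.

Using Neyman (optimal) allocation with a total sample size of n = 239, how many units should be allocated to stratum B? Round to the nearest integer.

192

Neyman allocation: n_h = n · N_h S_h / Σ N_i S_i, with n = 239.
  stratum A: N_h·S_h = 350·36.25 = 12687.50
  stratum B: N_h·S_h = 1250·41.24 = 51550.00
Σ N_h S_h = 64237.50
n for stratum B = 239·51550.00/64237.50 = 191.795 → 192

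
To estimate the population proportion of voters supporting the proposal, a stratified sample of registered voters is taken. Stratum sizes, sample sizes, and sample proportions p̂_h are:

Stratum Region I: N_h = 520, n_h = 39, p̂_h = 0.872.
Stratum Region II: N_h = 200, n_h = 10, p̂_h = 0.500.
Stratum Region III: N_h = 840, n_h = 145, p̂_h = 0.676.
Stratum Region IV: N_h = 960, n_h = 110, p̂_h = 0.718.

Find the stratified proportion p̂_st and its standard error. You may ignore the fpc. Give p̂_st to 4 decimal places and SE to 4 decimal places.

p̂_st ≈ 0.7185, SE ≈ 0.0272

N = 2520; stratum weights W_h = N_h/N.
p̂_st = Σ W_h p̂_h = (520·0.872 + 200·0.500 + 840·0.676 + 960·0.718)/2520 = 0.71848
V̂(p̂_st) = Σ W_h² p̂_h(1−p̂_h)/(n_h−1):
  stratum Region I: (520/2520)²·0.872·0.128/38 = 0.000125069
  stratum Region II: (200/2520)²·0.500·0.500/9 = 0.000174967
  stratum Region III: (840/2520)²·0.676·0.324/144 = 0.000169
  stratum Region IV: (960/2520)²·0.718·0.282/109 = 0.00026958
V̂(p̂_st) = 0.000738616; SE = √V̂ = 0.0271775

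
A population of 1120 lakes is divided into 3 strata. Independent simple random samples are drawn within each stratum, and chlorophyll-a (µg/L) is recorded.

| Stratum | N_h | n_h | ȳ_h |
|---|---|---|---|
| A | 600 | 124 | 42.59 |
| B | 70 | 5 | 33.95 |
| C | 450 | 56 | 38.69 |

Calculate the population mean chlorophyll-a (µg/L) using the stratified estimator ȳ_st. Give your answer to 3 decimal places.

N = Σ N_h = 1120. Stratum weights W_h = N_h/N.
ȳ_st = (600·42.59 + 70·33.95 + 450·38.69) / 1120 = 40.48304

ȳ_st ≈ 40.483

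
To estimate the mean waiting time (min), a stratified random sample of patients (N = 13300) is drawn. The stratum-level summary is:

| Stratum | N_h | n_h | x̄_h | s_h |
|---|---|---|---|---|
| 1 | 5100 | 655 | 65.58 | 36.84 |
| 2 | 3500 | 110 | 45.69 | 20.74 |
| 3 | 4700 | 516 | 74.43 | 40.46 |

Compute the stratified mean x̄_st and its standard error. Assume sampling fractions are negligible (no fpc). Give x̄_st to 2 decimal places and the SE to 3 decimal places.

x̄_st ≈ 63.47, SE ≈ 0.986

x̄_st = Σ W_h x̄_h = (5100·65.58 + 3500·45.69 + 4700·74.43)/13300 = 63.47323
V̂(x̄_st) = Σ W_h² s_h²/n_h, with W_h = N_h/N and N = 13300:
  stratum 1: (5100/13300)²·36.84²/655 = 0.304674
  stratum 2: (3500/13300)²·20.74²/110 = 0.270806
  stratum 3: (4700/13300)²·40.46²/516 = 0.396182
V̂(x̄_st) = 0.971661
SE(x̄_st) = √0.971661 = 0.985729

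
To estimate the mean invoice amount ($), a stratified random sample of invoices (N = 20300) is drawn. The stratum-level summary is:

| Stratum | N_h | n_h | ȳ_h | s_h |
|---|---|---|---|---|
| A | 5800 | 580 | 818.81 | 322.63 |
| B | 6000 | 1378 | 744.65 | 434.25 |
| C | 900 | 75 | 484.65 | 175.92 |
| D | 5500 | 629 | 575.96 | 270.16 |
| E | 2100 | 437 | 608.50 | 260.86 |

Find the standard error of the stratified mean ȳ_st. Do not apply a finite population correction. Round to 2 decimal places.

V̂(ȳ_st) = Σ W_h² s_h²/n_h, with W_h = N_h/N and N = 20300:
  stratum A: (5800/20300)²·322.63²/580 = 14.6503
  stratum B: (6000/20300)²·434.25²/1378 = 11.9548
  stratum C: (900/20300)²·175.92²/75 = 0.811077
  stratum D: (5500/20300)²·270.16²/629 = 8.51775
  stratum E: (2100/20300)²·260.86²/437 = 1.6664
V̂(ȳ_st) = 37.6003
SE(ȳ_st) = √37.6003 = 6.1319

SE(ȳ_st) ≈ 6.13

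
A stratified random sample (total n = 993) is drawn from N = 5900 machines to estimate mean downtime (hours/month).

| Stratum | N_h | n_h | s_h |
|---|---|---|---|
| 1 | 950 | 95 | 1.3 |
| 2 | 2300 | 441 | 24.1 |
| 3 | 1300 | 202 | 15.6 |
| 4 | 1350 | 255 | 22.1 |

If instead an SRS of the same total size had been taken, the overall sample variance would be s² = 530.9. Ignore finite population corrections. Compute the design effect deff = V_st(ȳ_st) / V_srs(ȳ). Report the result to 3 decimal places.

V̂(ȳ_st) = Σ W_h² s_h²/n_h, with W_h = N_h/N and N = 5900:
  stratum 1: (950/5900)²·1.3²/95 = 0.000461218
  stratum 2: (2300/5900)²·24.1²/441 = 0.200146
  stratum 3: (1300/5900)²·15.6²/202 = 0.0584899
  stratum 4: (1350/5900)²·22.1²/255 = 0.100279
V_st = 0.359376
V_srs = s²/n = 530.9/993 = 0.534642
deff = V_st / V_srs = 0.359376/0.534642 = 0.6722

deff ≈ 0.672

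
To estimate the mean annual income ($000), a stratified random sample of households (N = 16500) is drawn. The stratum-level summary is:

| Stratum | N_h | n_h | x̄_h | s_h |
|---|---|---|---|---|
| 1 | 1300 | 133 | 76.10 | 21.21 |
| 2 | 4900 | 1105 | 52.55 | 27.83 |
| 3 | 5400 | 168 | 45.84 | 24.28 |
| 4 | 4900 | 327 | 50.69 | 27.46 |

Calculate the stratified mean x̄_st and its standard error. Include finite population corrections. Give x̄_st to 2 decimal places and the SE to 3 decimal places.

x̄_st = Σ W_h x̄_h = (1300·76.10 + 4900·52.55 + 5400·45.84 + 4900·50.69)/16500 = 51.65709
V̂(x̄_st) = Σ W_h² (1 − n_h/N_h) s_h²/n_h, with W_h = N_h/N and N = 16500:
  stratum 1: (1300/16500)²·(1 − 133/1300)·21.21²/133 = 0.0188485
  stratum 2: (4900/16500)²·(1 − 1105/4900)·27.83²/1105 = 0.0478745
  stratum 3: (5400/16500)²·(1 − 168/5400)·24.28²/168 = 0.364151
  stratum 4: (4900/16500)²·(1 − 327/4900)·27.46²/327 = 0.189794
V̂(x̄_st) = 0.620668
SE(x̄_st) = √0.620668 = 0.787825

x̄_st ≈ 51.66, SE ≈ 0.788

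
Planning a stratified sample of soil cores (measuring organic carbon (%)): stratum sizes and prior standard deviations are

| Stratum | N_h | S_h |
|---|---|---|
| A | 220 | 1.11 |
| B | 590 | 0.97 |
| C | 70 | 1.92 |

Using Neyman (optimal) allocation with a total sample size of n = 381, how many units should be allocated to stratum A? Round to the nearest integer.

98

Neyman allocation: n_h = n · N_h S_h / Σ N_i S_i, with n = 381.
  stratum A: N_h·S_h = 220·1.11 = 244.20
  stratum B: N_h·S_h = 590·0.97 = 572.30
  stratum C: N_h·S_h = 70·1.92 = 134.40
Σ N_h S_h = 950.90
n for stratum A = 381·244.20/950.90 = 97.844 → 98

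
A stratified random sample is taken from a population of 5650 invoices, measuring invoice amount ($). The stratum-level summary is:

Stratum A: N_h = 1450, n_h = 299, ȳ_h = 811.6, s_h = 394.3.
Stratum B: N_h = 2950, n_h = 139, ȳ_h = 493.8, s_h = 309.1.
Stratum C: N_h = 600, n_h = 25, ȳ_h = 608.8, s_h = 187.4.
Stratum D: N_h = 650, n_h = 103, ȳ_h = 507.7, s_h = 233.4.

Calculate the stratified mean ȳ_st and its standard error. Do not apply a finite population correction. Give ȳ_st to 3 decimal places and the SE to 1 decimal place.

ȳ_st = Σ W_h ȳ_h = (1450·811.6 + 2950·493.8 + 600·608.8 + 650·507.7)/5650 = 589.17080
V̂(ȳ_st) = Σ W_h² s_h²/n_h, with W_h = N_h/N and N = 5650:
  stratum A: (1450/5650)²·394.3²/299 = 34.2469
  stratum B: (2950/5650)²·309.1²/139 = 187.383
  stratum C: (600/5650)²·187.4²/25 = 15.8418
  stratum D: (650/5650)²·233.4²/103 = 6.99994
V̂(ȳ_st) = 244.472
SE(ȳ_st) = √244.472 = 15.6356

ȳ_st ≈ 589.171, SE ≈ 15.6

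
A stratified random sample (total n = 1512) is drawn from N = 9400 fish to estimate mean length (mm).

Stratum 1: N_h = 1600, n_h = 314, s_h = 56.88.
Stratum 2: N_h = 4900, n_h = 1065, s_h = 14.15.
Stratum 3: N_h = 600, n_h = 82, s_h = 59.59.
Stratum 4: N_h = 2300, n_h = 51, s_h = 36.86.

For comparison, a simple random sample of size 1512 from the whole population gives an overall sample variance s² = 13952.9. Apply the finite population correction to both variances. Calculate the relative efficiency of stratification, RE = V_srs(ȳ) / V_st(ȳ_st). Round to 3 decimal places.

V̂(ȳ_st) = Σ W_h² (1 − n_h/N_h) s_h²/n_h, with W_h = N_h/N and N = 9400:
  stratum 1: (1600/9400)²·(1 − 314/1600)·56.88²/314 = 0.239936
  stratum 2: (4900/9400)²·(1 − 1065/4900)·14.15²/1065 = 0.0399824
  stratum 3: (600/9400)²·(1 − 82/600)·59.59²/82 = 0.15232
  stratum 4: (2300/9400)²·(1 − 51/2300)·36.86²/51 = 1.55956
V_st = 1.9918
V_srs = (1 − 1512/9400)·13952.9/1512 = 7.74376
Relative efficiency = V_srs / V_st = 7.74376/1.9918 = 3.8878

RE ≈ 3.888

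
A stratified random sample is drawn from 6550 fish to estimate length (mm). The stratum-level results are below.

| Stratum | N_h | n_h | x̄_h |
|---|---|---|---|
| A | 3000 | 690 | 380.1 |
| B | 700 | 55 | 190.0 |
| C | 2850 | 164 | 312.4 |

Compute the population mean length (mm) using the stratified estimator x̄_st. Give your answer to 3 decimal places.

N = Σ N_h = 6550. Stratum weights W_h = N_h/N.
x̄_st = (3000·380.1 + 700·190.0 + 2850·312.4) / 6550 = 330.32672

x̄_st ≈ 330.327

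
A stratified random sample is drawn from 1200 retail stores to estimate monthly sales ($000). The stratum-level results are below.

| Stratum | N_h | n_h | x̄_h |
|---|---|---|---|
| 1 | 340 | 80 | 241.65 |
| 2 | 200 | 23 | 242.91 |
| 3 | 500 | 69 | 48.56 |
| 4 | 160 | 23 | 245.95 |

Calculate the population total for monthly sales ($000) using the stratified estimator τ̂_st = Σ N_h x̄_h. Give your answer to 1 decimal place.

τ̂_st ≈ 194375.0

τ̂_st = Σ N_h x̄_h = 340·241.65 + 200·242.91 + 500·48.56 + 160·245.95 = 194375.0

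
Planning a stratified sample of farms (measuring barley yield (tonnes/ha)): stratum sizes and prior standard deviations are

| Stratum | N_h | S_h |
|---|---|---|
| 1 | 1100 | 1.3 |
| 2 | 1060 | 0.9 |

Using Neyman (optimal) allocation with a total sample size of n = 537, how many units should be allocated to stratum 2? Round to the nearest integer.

Neyman allocation: n_h = n · N_h S_h / Σ N_i S_i, with n = 537.
  stratum 1: N_h·S_h = 1100·1.3 = 1430.00
  stratum 2: N_h·S_h = 1060·0.9 = 954.00
Σ N_h S_h = 2384.00
n for stratum 2 = 537·954.00/2384.00 = 214.890 → 215

215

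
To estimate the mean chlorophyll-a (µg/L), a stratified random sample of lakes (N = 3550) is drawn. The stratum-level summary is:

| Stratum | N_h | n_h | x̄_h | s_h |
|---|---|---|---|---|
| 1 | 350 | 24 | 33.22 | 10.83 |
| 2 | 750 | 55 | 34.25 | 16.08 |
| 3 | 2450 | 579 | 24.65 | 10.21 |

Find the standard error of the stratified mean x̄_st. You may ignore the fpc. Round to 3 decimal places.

SE(x̄_st) ≈ 0.586

V̂(x̄_st) = Σ W_h² s_h²/n_h, with W_h = N_h/N and N = 3550:
  stratum 1: (350/3550)²·10.83²/24 = 0.0475034
  stratum 2: (750/3550)²·16.08²/55 = 0.209834
  stratum 3: (2450/3550)²·10.21²/579 = 0.0857528
V̂(x̄_st) = 0.34309
SE(x̄_st) = √0.34309 = 0.585739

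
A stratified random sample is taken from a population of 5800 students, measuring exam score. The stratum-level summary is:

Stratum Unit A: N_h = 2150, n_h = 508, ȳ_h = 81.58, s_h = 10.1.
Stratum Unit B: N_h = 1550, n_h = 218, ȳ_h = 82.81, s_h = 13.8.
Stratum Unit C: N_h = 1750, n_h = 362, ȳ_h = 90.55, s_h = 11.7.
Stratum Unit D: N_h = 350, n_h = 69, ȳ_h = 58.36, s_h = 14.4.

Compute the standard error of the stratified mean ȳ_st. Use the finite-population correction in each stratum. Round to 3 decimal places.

V̂(ȳ_st) = Σ W_h² (1 − n_h/N_h) s_h²/n_h, with W_h = N_h/N and N = 5800:
  stratum Unit A: (2150/5800)²·(1 − 508/2150)·10.1²/508 = 0.0210734
  stratum Unit B: (1550/5800)²·(1 − 218/1550)·13.8²/218 = 0.0536144
  stratum Unit C: (1750/5800)²·(1 − 362/1750)·11.7²/362 = 0.0273045
  stratum Unit D: (350/5800)²·(1 − 69/350)·14.4²/69 = 0.00878606
V̂(ȳ_st) = 0.110778
SE(ȳ_st) = √0.110778 = 0.332834

SE(ȳ_st) ≈ 0.333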